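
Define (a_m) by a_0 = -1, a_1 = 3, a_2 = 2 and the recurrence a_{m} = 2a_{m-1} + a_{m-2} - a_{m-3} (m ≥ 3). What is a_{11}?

The ordinary generating function has denominator 1 - 2z - z^2 + z^3.
Iterating the recurrence: a_0,…,a_{11} = -1, 3, 2, 8, 15, 36, 79, 179, 401, 902, 2026, 4553.

4553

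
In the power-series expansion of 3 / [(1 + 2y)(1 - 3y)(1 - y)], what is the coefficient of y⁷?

Partial fractions give a closed form: a_n = (4/5)·(-2)^n + (27/10)·3^n + (-1/2)·1^n.
At n = 7: a_7 = 5802.

5802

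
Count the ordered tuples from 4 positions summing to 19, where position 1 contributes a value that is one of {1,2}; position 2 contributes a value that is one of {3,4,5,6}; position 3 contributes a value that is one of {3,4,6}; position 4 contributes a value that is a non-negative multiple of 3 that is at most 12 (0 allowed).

8

The generating function for the choices is (q + q^2)·(q^3 + q^4 + q^5 + q^6)·(q^3 + q^4 + q^6)·(1 + q^3 + q^6 + q^9 + q^12); the count is [q^19].
(q + q^2) has coefficients 0,1,1 for degrees 0…2.
(q^3 + q^4 + q^5 + q^6) has coefficients 0,0,0,1,1,1,1,0,0,0,0,0,0,0,0,0,0,0,0,0 for degrees 0…19.
Multiplying by (q^3 + q^4 + q^6) gives running coefficients 0,0,0,0,0,0,1,2,2,3,2,1,1,0,0,0,0,0,0,0 for degrees 0…19.
Finally multiplying by (1 + q^3 + q^6 + q^9 + q^12), the product of all factors after the first has coefficients 0,0,0,0,0,0,1,2,2,4,4,3,5,4,3,5,4,3,5,4 for degrees 0…19.
[q^19] = 1·5 + 1·3 = 8.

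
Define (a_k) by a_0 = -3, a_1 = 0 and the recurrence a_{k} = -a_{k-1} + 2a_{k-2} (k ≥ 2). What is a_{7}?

126

The ordinary generating function has denominator 1 + t - 2t^2.
Iterating the recurrence: a_0,…,a_{7} = -3, 0, -6, 6, -18, 30, -66, 126.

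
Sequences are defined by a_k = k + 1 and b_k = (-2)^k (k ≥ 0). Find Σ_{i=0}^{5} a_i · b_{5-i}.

Write out a_i and b_{5-i} for i = 0,…,5 and sum the products.
Σ = 1·(-32) + 2·16 + 3·(-8) + 4·4 + 5·(-2) + 6·1 = -12.

-12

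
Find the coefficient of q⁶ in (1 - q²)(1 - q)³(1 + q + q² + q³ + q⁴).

(1 - q²) has coefficients 1,0,-1 for degrees 0…2.
(1 - q)³ has coefficients 1,-3,3,-1,0,0,0 for degrees 0…6.
Finally multiplying by (1 + q + q² + q³ + q⁴), the product of all factors after the first has coefficients 1,-2,1,0,0,-1,2 for degrees 0…6.
[q⁶] = 1·2 − 1·0 = 2.

2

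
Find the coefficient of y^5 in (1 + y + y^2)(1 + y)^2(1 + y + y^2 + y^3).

8

(1 + y + y^2) has coefficients 1,1,1 for degrees 0…2.
(1 + y)^2 has coefficients 1,2,1,0,0,0 for degrees 0…5.
Finally multiplying by (1 + y + y^2 + y^3), the product of all factors after the first has coefficients 1,3,4,4,3,1 for degrees 0…5.
[y^5] = 1·1 + 1·3 + 1·4 = 8.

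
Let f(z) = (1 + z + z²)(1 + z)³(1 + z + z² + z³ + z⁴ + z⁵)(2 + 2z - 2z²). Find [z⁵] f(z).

56

(1 + z + z²) has coefficients 1,1,1 for degrees 0…2.
(1 + z)³ has coefficients 1,3,3,1,0,0 for degrees 0…5.
Multiplying by (1 + z + z² + z³ + z⁴ + z⁵) gives running coefficients 1,4,7,8,8,8 for degrees 0…5.
Finally multiplying by (2 + 2z - 2z²), the product of all factors after the first has coefficients 2,10,20,22,18,16 for degrees 0…5.
[z⁵] = 1·16 + 1·18 + 1·22 = 56.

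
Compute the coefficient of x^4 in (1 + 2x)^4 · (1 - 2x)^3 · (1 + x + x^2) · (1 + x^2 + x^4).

4

(1 + 2x)^4 has coefficients 1,8,24,32,16 for degrees 0…4.
(1 - 2x)^3 has coefficients 1,-6,12,-8,0 for degrees 0…4.
Multiplying by (1 + x + x^2) gives running coefficients 1,-5,7,-2,4 for degrees 0…4.
Finally multiplying by (1 + x^2 + x^4), the product of all factors after the first has coefficients 1,-5,8,-7,12 for degrees 0…4.
[x^4] = 1·12 + 8·(-7) + 24·8 + 32·(-5) + 16·1 = 4.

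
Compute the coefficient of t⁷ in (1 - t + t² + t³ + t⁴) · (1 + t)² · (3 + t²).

(1 - t + t² + t³ + t⁴) has coefficients 1,-1,1,1,1 for degrees 0…4.
(1 + t)² has coefficients 1,2,1,0,0,0,0,0 for degrees 0…7.
Finally multiplying by (3 + t²), the product of all factors after the first has coefficients 3,6,4,2,1,0,0,0 for degrees 0…7.
[t⁷] = 1·0 − 1·0 + 1·0 + 1·1 + 1·2 = 3.

3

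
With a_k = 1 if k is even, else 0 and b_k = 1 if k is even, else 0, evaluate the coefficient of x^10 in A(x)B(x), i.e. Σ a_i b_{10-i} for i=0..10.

The convolution is the t^10 coefficient of A(t)B(t).
Σ = 1·1 + 0·0 + 1·1 + 0·0 + 1·1 + 0·0 + 1·1 + 0·0 + 1·1 + 0·0 + 1·1 = 6.

6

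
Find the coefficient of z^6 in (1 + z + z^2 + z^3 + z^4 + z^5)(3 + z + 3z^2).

(1 + z + z^2 + z^3 + z^4 + z^5) has coefficients 1,1,1,1,1,1 for degrees 0…5.
(3 + z + 3z^2) has coefficients 3,1,3,0,0,0,0 for degrees 0…6.
[z^6] = 1·0 + 1·0 + 1·0 + 1·0 + 1·3 + 1·1 = 4.

4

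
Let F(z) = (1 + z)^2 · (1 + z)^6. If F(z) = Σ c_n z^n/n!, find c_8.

The EGF product rule gives c_8 = Σ_{k_1+k_2=8} C(8; k_1,k_2) · ∏ g_i(k_i), where (1+z)^2 gives the falling factorial (2)_k; (1+z)^6 gives the falling factorial (6)_k.
g_1(k) for k = 0…8: 1, 2, 2, 0, 0, 0, 0, 0, 0.
g_2(k) for k = 0…8: 1, 6, 30, 120, 360, 720, 720, 0, 0.
c_8 = Σ_k C(8,k)·g_1(k)·g_2(8−k) = 28·2·720 = 40320.

40320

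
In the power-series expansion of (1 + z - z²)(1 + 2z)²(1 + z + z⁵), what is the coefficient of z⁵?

-3

(1 + z - z²) has coefficients 1,1,-1 for degrees 0…2.
(1 + 2z)² has coefficients 1,4,4,0,0,0 for degrees 0…5.
Finally multiplying by (1 + z + z⁵), the product of all factors after the first has coefficients 1,5,8,4,0,1 for degrees 0…5.
[z⁵] = 1·1 + 1·0 − 1·4 = -3.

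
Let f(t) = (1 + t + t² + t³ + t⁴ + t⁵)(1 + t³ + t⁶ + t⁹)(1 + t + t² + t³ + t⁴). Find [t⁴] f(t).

7

(1 + t + t² + t³ + t⁴ + t⁵) has coefficients 1,1,1,1,1 for degrees 0…4.
(1 + t³ + t⁶ + t⁹) has coefficients 1,0,0,1,0 for degrees 0…4.
Finally multiplying by (1 + t + t² + t³ + t⁴), the product of all factors after the first has coefficients 1,1,1,2,2 for degrees 0…4.
[t⁴] = 1·2 + 1·2 + 1·1 + 1·1 + 1·1 = 7.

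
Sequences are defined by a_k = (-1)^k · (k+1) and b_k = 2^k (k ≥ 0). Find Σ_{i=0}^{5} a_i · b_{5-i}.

12

The convolution is the t^5 coefficient of A(t)B(t).
Σ = 1·32 − 2·16 + 3·8 − 4·4 + 5·2 − 6·1 = 12.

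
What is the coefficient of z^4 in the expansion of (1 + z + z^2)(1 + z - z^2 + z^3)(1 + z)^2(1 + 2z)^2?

(1 + z + z^2) has coefficients 1,1,1 for degrees 0…2.
(1 + z - z^2 + z^3) has coefficients 1,1,-1,1,0 for degrees 0…4.
Multiplying by (1 + z)^2 gives running coefficients 1,3,2,0,1 for degrees 0…4.
Finally multiplying by (1 + 2z)^2, the product of all factors after the first has coefficients 1,7,18,20,9 for degrees 0…4.
[z^4] = 1·9 + 1·20 + 1·18 = 47.

47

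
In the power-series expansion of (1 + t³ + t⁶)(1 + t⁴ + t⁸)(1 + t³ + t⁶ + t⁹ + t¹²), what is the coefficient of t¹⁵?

(1 + t³ + t⁶) has coefficients 1,0,0,1,0,0,1 for degrees 0…6.
(1 + t⁴ + t⁸) has coefficients 1,0,0,0,1,0,0,0,1,0,0,0,0,0,0,0 for degrees 0…15.
Finally multiplying by (1 + t³ + t⁶ + t⁹ + t¹²), the product of all factors after the first has coefficients 1,0,0,1,1,0,1,1,1,1,1,1,1,1,1,0 for degrees 0…15.
[t¹⁵] = 1·0 + 1·1 + 1·1 = 2.

2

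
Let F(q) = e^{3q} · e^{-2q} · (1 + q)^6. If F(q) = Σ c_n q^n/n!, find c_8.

93289

The EGF product rule gives c_8 = Σ_{k_1+k_2+k_3=8} C(8; k_1,k_2,k_3) · ∏ g_i(k_i), where e^{3q} gives (3)^k; e^{-2q} gives (-2)^k; (1+q)^6 gives the falling factorial (6)_k.
g_1(k) for k = 0…8: 1, 3, 9, 27, 81, 243, 729, 2187, 6561.
g_2(k) for k = 0…8: 1, -2, 4, -8, 16, -32, 64, -128, 256.
g_3(k) for k = 0…8: 1, 6, 30, 120, 360, 720, 720, 0, 0.
First combine the last two factors: h(k) = Σ_j C(k,j)·g_2(j)·g_3(k−j) for k = 0…8: 1, 4, 10, 4, -56, -32, 592, -800, -5888.
c_8 = Σ_k C(8,k)·g_1(k)·h(8−k) = 1·1·(-5888) + 8·3·(-800) + 28·9·592 + 56·27·(-32) + 70·81·(-56) + 56·243·4 + 28·729·10 + 8·2187·4 + 1·6561·1 = −5888 − 19200 + 149184 − 48384 − 317520 + 54432 + 204120 + 69984 + 6561 = 93289.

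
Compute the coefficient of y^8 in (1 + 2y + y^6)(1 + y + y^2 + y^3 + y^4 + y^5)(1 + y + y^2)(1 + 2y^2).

(1 + 2y + y^6) has coefficients 1,2,0,0,0,0,1 for degrees 0…6.
(1 + y + y^2 + y^3 + y^4 + y^5) has coefficients 1,1,1,1,1,1,0,0,0 for degrees 0…8.
Multiplying by (1 + y + y^2) gives running coefficients 1,2,3,3,3,3,2,1,0 for degrees 0…8.
Finally multiplying by (1 + 2y^2), the product of all factors after the first has coefficients 1,2,5,7,9,9,8,7,4 for degrees 0…8.
[y^8] = 1·4 + 2·7 + 1·5 = 23.

23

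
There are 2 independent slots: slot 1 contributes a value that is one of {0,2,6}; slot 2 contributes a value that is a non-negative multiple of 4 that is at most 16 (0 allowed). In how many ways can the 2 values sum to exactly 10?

2

The generating function for the choices is (1 + z² + z⁶)·(1 + z⁴ + z⁸ + z¹² + z¹⁶); the count is [z¹⁰].
(1 + z² + z⁶) has coefficients 1,0,1,0,0,0,1 for degrees 0…6.
(1 + z⁴ + z⁸ + z¹² + z¹⁶) has coefficients 1,0,0,0,1,0,0,0,1,0,0 for degrees 0…10.
[z¹⁰] = 1·0 + 1·1 + 1·1 = 2.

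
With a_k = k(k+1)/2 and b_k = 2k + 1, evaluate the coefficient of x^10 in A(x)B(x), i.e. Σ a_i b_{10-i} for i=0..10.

1210

Write out a_i and b_{10-i} for i = 0,…,10 and sum the products.
Σ = 0·21 + 1·19 + 3·17 + 6·15 + 10·13 + 15·11 + 21·9 + 28·7 + 36·5 + 45·3 + 55·1 = 1210.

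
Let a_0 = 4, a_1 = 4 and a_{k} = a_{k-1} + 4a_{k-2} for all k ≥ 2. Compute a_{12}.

198644

The ordinary generating function has denominator 1 - q - 4q^2.
Iterating the recurrence: a_0,…,a_{12} = 4, 4, 20, 36, 116, 260, 724, 1764, 4660, 11716, 30356, 77220, 198644.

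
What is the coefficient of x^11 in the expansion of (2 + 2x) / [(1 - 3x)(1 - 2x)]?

1404888

Partial fractions give a closed form: a_n = (8)·3^n + (-6)·2^n.
At n = 11: a_11 = 1404888.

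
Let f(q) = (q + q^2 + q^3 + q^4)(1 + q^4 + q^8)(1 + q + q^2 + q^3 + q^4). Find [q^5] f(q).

(q + q^2 + q^3 + q^4) has coefficients 0,1,1,1,1 for degrees 0…4.
(1 + q^4 + q^8) has coefficients 1,0,0,0,1,0 for degrees 0…5.
Finally multiplying by (1 + q + q^2 + q^3 + q^4), the product of all factors after the first has coefficients 1,1,1,1,2,1 for degrees 0…5.
[q^5] = 1·2 + 1·1 + 1·1 + 1·1 = 5.

5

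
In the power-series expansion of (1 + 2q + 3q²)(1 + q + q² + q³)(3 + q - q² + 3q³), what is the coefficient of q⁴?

(1 + 2q + 3q²) has coefficients 1,2,3 for degrees 0…2.
(1 + q + q² + q³) has coefficients 1,1,1,1,0 for degrees 0…4.
Finally multiplying by (3 + q - q² + 3q³), the product of all factors after the first has coefficients 3,4,3,6,3 for degrees 0…4.
[q⁴] = 1·3 + 2·6 + 3·3 = 24.

24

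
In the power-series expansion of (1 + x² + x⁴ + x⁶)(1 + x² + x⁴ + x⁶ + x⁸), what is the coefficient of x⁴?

(1 + x² + x⁴ + x⁶) has coefficients 1,0,1,0,1 for degrees 0…4.
(1 + x² + x⁴ + x⁶ + x⁸) has coefficients 1,0,1,0,1 for degrees 0…4.
[x⁴] = 1·1 + 1·1 + 1·1 = 3.

3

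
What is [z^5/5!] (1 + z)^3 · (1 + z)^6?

The EGF product rule gives c_5 = Σ_{k_1+k_2=5} C(5; k_1,k_2) · ∏ g_i(k_i), where (1+z)^3 gives the falling factorial (3)_k; (1+z)^6 gives the falling factorial (6)_k.
g_1(k) for k = 0…5: 1, 3, 6, 6, 0, 0.
g_2(k) for k = 0…5: 1, 6, 30, 120, 360, 720.
c_5 = Σ_k C(5,k)·g_1(k)·g_2(5−k) = 1·1·720 + 5·3·360 + 10·6·120 + 10·6·30 = 720 + 5400 + 7200 + 1800 = 15120.

15120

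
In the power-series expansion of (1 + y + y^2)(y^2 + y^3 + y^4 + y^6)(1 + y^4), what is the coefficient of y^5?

(1 + y + y^2) has coefficients 1,1,1 for degrees 0…2.
(y^2 + y^3 + y^4 + y^6) has coefficients 0,0,1,1,1,0 for degrees 0…5.
Finally multiplying by (1 + y^4), the product of all factors after the first has coefficients 0,0,1,1,1,0 for degrees 0…5.
[y^5] = 1·0 + 1·1 + 1·1 = 2.

2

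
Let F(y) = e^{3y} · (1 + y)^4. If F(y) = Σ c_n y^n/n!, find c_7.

174555

The EGF product rule gives c_7 = Σ_{k_1+k_2=7} C(7; k_1,k_2) · ∏ g_i(k_i), where e^{3y} gives (3)^k; (1+y)^4 gives the falling factorial (4)_k.
g_1(k) for k = 0…7: 1, 3, 9, 27, 81, 243, 729, 2187.
g_2(k) for k = 0…7: 1, 4, 12, 24, 24, 0, 0, 0.
c_7 = Σ_k C(7,k)·g_1(k)·g_2(7−k) = 35·27·24 + 35·81·24 + 21·243·12 + 7·729·4 + 1·2187·1 = 22680 + 68040 + 61236 + 20412 + 2187 = 174555.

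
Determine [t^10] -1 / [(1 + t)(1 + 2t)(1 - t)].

The denominator gives the recurrence a_n = −2a_(n−1) + a_(n−2) + 2a_(n−3) for n ≥ 3; the numerator fixes a_0 = -1, a_1 = 2, a_2 = -5.
Iterating: -1, 2, -5, 10, -21, 42, -85, 170, -341, 682, -1365, so a_10 = -1365.

-1365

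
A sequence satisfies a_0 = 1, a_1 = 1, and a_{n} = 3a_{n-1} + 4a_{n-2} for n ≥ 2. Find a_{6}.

1639

The ordinary generating function has denominator 1 - 3t - 4t^2.
Iterating the recurrence: a_0,…,a_{6} = 1, 1, 7, 25, 103, 409, 1639.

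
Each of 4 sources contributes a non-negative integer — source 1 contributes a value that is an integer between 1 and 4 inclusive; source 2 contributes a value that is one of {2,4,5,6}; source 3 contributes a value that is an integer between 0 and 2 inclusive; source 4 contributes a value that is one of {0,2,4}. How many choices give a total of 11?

19

The generating function for the choices is (y + y² + y³ + y⁴)·(y² + y⁴ + y⁵ + y⁶)·(1 + y + y²)·(1 + y² + y⁴); the count is [y¹¹].
(y + y² + y³ + y⁴) has coefficients 0,1,1,1,1 for degrees 0…4.
(y² + y⁴ + y⁵ + y⁶) has coefficients 0,0,1,0,1,1,1,0,0,0,0,0 for degrees 0…11.
Multiplying by (1 + y + y²) gives running coefficients 0,0,1,1,2,2,3,2,1,0,0,0 for degrees 0…11.
Finally multiplying by (1 + y² + y⁴), the product of all factors after the first has coefficients 0,0,1,1,3,3,6,5,6,4,4,2 for degrees 0…11.
[y¹¹] = 1·4 + 1·4 + 1·6 + 1·5 = 19.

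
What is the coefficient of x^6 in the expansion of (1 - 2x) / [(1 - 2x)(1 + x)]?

1

The denominator gives the recurrence a_n = a_(n−1) + 2a_(n−2) for n ≥ 2; the numerator fixes a_0 = 1, a_1 = -1.
Iterating: 1, -1, 1, -1, 1, -1, 1, so a_6 = 1.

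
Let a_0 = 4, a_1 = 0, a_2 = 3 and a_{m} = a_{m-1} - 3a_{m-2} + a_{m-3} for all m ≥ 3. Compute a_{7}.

51

The ordinary generating function has denominator 1 - z + 3z^2 - z^3.
Iterating the recurrence: a_0,…,a_{7} = 4, 0, 3, 7, -2, -20, -7, 51.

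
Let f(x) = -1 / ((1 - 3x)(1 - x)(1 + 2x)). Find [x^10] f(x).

The denominator gives the recurrence a_n = 2a_(n−1) + 5a_(n−2) − 6a_(n−3) for n ≥ 3; the numerator fixes a_0 = -1, a_1 = -2, a_2 = -9.
Iterating: -1, -2, -9, -22, -77, -210, -673, -1934, -5973, -17578, -53417, so a_10 = -53417.

-53417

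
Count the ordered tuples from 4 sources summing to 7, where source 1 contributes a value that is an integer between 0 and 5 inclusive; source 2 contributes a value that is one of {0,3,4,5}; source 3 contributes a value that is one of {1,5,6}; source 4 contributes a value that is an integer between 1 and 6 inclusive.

15

The generating function for the choices is (1 + t + t^2 + t^3 + t^4 + t^5)·(1 + t^3 + t^4 + t^5)·(t + t^5 + t^6)·(t + t^2 + t^3 + t^4 + t^5 + t^6); the count is [t^7].
(1 + t + t^2 + t^3 + t^4 + t^5) has coefficients 1,1,1,1,1,1 for degrees 0…5.
(1 + t^3 + t^4 + t^5) has coefficients 1,0,0,1,1,1,0,0 for degrees 0…7.
Multiplying by (t + t^5 + t^6) gives running coefficients 0,1,0,0,1,2,2,0 for degrees 0…7.
Finally multiplying by (t + t^2 + t^3 + t^4 + t^5 + t^6), the product of all factors after the first has coefficients 0,0,1,1,1,2,4,6 for degrees 0…7.
[t^7] = 1·6 + 1·4 + 1·2 + 1·1 + 1·1 + 1·1 = 15.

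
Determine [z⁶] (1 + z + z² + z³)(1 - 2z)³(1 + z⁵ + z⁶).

(1 + z + z² + z³) has coefficients 1,1,1,1 for degrees 0…3.
(1 - 2z)³ has coefficients 1,-6,12,-8,0,0,0 for degrees 0…6.
Finally multiplying by (1 + z⁵ + z⁶), the product of all factors after the first has coefficients 1,-6,12,-8,0,1,-5 for degrees 0…6.
[z⁶] = 1·(-5) + 1·1 + 1·0 + 1·(-8) = -12.

-12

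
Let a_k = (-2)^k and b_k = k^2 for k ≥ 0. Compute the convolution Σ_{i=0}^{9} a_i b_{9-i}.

Write out a_i and b_{9-i} for i = 0,…,9 and sum the products.
Σ = 1·81 − 2·64 + 4·49 − 8·36 + 16·25 − 32·16 + 64·9 − 128·4 + 256·1 − 512·0 = 69.

69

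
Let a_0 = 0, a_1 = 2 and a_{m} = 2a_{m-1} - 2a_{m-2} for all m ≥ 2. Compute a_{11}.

64

The ordinary generating function has denominator 1 - 2y + 2y^2.
Iterating the recurrence: a_0,…,a_{11} = 0, 2, 4, 4, 0, -8, -16, -16, 0, 32, 64, 64.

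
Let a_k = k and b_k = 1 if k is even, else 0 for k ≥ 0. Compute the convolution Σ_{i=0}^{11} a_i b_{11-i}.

36

The convolution is the t^11 coefficient of A(t)B(t).
Σ = 0·0 + 1·1 + 2·0 + 3·1 + 4·0 + 5·1 + 6·0 + 7·1 + 8·0 + 9·1 + 10·0 + 11·1 = 36.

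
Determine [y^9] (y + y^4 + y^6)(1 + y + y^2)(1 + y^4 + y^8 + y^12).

2

(y + y^4 + y^6) has coefficients 0,1,0,0,1,0,1 for degrees 0…6.
(1 + y + y^2) has coefficients 1,1,1,0,0,0,0,0,0,0 for degrees 0…9.
Finally multiplying by (1 + y^4 + y^8 + y^12), the product of all factors after the first has coefficients 1,1,1,0,1,1,1,0,1,1 for degrees 0…9.
[y^9] = 1·1 + 1·1 + 1·0 = 2.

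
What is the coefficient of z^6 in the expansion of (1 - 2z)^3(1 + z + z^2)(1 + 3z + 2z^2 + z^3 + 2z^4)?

-4

(1 - 2z)^3 has coefficients 1,-6,12,-8 for degrees 0…3.
(1 + z + z^2) has coefficients 1,1,1,0,0,0,0 for degrees 0…6.
Finally multiplying by (1 + 3z + 2z^2 + z^3 + 2z^4), the product of all factors after the first has coefficients 1,4,6,6,5,3,2 for degrees 0…6.
[z^6] = 1·2 − 6·3 + 12·5 − 8·6 = -4.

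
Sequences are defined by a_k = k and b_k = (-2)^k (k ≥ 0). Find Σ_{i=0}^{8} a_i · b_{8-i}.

Write out a_i and b_{8-i} for i = 0,…,8 and sum the products.
Σ = 0·256 + 1·(-128) + 2·64 + 3·(-32) + 4·16 + 5·(-8) + 6·4 + 7·(-2) + 8·1 = -54.

-54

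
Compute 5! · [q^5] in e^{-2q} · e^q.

-1

The EGF product rule gives c_5 = Σ_{k_1+k_2=5} C(5; k_1,k_2) · ∏ g_i(k_i), where e^{-2q} gives (-2)^k; e^q gives (1)^k.
g_1(k) for k = 0…5: 1, -2, 4, -8, 16, -32.
g_2(k) for k = 0…5: 1, 1, 1, 1, 1, 1.
c_5 = Σ_k C(5,k)·g_1(k)·g_2(5−k) = 1·1·1 + 5·(-2)·1 + 10·4·1 + 10·(-8)·1 + 5·16·1 + 1·(-32)·1 = 1 − 10 + 40 − 80 + 80 − 32 = -1.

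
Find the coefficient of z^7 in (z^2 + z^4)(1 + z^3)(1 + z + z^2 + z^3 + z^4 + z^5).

4

(z^2 + z^4) has coefficients 0,0,1,0,1 for degrees 0…4.
(1 + z^3) has coefficients 1,0,0,1,0,0,0,0 for degrees 0…7.
Finally multiplying by (1 + z + z^2 + z^3 + z^4 + z^5), the product of all factors after the first has coefficients 1,1,1,2,2,2,1,1 for degrees 0…7.
[z^7] = 1·2 + 1·2 = 4.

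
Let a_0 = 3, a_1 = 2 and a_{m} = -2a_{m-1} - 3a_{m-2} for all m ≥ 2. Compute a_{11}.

The ordinary generating function has denominator 1 + 2x + 3x^2.
Iterating the recurrence: a_0,…,a_{11} = 3, 2, -13, 20, -1, -58, 119, -64, -229, 650, -613, -724.

-724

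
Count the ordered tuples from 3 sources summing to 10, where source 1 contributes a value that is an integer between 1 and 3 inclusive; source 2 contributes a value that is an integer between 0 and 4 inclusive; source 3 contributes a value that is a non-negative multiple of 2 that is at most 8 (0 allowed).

The generating function for the choices is (t + t^2 + t^3)·(1 + t + t^2 + t^3 + t^4)·(1 + t^2 + t^4 + t^6 + t^8); the count is [t^10].
(t + t^2 + t^3) has coefficients 0,1,1,1 for degrees 0…3.
(1 + t + t^2 + t^3 + t^4) has coefficients 1,1,1,1,1,0,0,0,0,0,0 for degrees 0…10.
Finally multiplying by (1 + t^2 + t^4 + t^6 + t^8), the product of all factors after the first has coefficients 1,1,2,2,3,2,3,2,3,2,2 for degrees 0…10.
[t^10] = 1·2 + 1·3 + 1·2 = 7.

7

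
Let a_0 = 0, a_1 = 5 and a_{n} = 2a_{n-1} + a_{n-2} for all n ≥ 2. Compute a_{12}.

The ordinary generating function has denominator 1 - 2z - z^2.
Iterating the recurrence: a_0,…,a_{12} = 0, 5, 10, 25, 60, 145, 350, 845, 2040, 4925, 11890, 28705, 69300.

69300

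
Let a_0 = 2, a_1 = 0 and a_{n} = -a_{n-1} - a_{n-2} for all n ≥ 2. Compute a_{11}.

-2

The ordinary generating function has denominator 1 + q + q^2.
Iterating the recurrence: a_0,…,a_{11} = 2, 0, -2, 2, 0, -2, 2, 0, -2, 2, 0, -2.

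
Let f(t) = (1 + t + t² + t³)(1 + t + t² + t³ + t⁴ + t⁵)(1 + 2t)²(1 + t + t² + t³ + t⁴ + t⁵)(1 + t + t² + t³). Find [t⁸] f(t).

612

(1 + t + t² + t³) has coefficients 1,1,1,1 for degrees 0…3.
(1 + t + t² + t³ + t⁴ + t⁵) has coefficients 1,1,1,1,1,1,0,0,0 for degrees 0…8.
Multiplying by (1 + 2t)² gives running coefficients 1,5,9,9,9,9,8,4,0 for degrees 0…8.
Multiplying by (1 + t + t² + t³ + t⁴ + t⁵) gives running coefficients 1,6,15,24,33,42,49,48,39 for degrees 0…8.
Finally multiplying by (1 + t + t² + t³), the product of all factors after the first has coefficients 1,7,22,46,78,114,148,172,178 for degrees 0…8.
[t⁸] = 1·178 + 1·172 + 1·148 + 1·114 = 612.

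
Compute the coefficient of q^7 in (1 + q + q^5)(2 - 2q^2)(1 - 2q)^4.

14

(1 + q + q^5) has coefficients 1,1,0,0,0,1 for degrees 0…5.
(2 - 2q^2) has coefficients 2,0,-2,0,0,0,0,0 for degrees 0…7.
Finally multiplying by (1 - 2q)^4, the product of all factors after the first has coefficients 2,-16,46,-48,-16,64,-32,0 for degrees 0…7.
[q^7] = 1·0 + 1·(-32) + 1·46 = 14.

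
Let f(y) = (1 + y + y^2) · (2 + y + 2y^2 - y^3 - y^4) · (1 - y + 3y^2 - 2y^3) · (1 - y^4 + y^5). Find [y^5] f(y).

-5

(1 + y + y^2) has coefficients 1,1,1 for degrees 0…2.
(2 + y + 2y^2 - y^3 - y^4) has coefficients 2,1,2,-1,-1,0 for degrees 0…5.
Multiplying by (1 - y + 3y^2 - 2y^3) gives running coefficients 2,-1,7,-4,4,-6 for degrees 0…5.
Finally multiplying by (1 - y^4 + y^5), the product of all factors after the first has coefficients 2,-1,7,-4,2,-3 for degrees 0…5.
[y^5] = 1·(-3) + 1·2 + 1·(-4) = -5.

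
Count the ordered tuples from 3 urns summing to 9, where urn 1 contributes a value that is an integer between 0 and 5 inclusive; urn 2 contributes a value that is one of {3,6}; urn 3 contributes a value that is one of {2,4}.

The generating function for the choices is (1 + t + t^2 + t^3 + t^4 + t^5)·(t^3 + t^6)·(t^2 + t^4); the count is [t^9].
(1 + t + t^2 + t^3 + t^4 + t^5) has coefficients 1,1,1,1,1,1 for degrees 0…5.
(t^3 + t^6) has coefficients 0,0,0,1,0,0,1,0,0,0 for degrees 0…9.
Finally multiplying by (t^2 + t^4), the product of all factors after the first has coefficients 0,0,0,0,0,1,0,1,1,0 for degrees 0…9.
[t^9] = 1·0 + 1·1 + 1·1 + 1·0 + 1·1 + 1·0 = 3.

3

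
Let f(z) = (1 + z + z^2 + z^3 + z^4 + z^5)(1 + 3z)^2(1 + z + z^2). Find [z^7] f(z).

(1 + z + z^2 + z^3 + z^4 + z^5) has coefficients 1,1,1,1,1,1 for degrees 0…5.
(1 + 3z)^2 has coefficients 1,6,9,0,0,0,0,0 for degrees 0…7.
Finally multiplying by (1 + z + z^2), the product of all factors after the first has coefficients 1,7,16,15,9,0,0,0 for degrees 0…7.
[z^7] = 1·0 + 1·0 + 1·0 + 1·9 + 1·15 + 1·16 = 40.

40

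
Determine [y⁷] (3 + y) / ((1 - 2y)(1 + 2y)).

64

Partial fractions give a closed form: a_n = (7/4)·2^n + (5/4)·(-2)^n.
At n = 7: a_7 = 64.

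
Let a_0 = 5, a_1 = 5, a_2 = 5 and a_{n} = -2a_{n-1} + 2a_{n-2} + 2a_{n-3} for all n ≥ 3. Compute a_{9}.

800

The ordinary generating function has denominator 1 + 2x - 2x^2 - 2x^3.
Iterating the recurrence: a_0,…,a_{9} = 5, 5, 5, 10, 0, 30, -40, 140, -300, 800.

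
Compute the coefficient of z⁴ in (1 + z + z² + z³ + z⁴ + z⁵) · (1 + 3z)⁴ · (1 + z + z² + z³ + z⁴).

512

(1 + z + z² + z³ + z⁴ + z⁵) has coefficients 1,1,1,1,1 for degrees 0…4.
(1 + 3z)⁴ has coefficients 1,12,54,108,81 for degrees 0…4.
Finally multiplying by (1 + z + z² + z³ + z⁴), the product of all factors after the first has coefficients 1,13,67,175,256 for degrees 0…4.
[z⁴] = 1·256 + 1·175 + 1·67 + 1·13 + 1·1 = 512.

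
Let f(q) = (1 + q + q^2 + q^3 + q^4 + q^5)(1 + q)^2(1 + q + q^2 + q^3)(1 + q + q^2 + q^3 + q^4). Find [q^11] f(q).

25

(1 + q + q^2 + q^3 + q^4 + q^5) has coefficients 1,1,1,1,1,1 for degrees 0…5.
(1 + q)^2 has coefficients 1,2,1,0,0,0,0,0,0,0,0,0 for degrees 0…11.
Multiplying by (1 + q + q^2 + q^3) gives running coefficients 1,3,4,4,3,1,0,0,0,0,0,0 for degrees 0…11.
Finally multiplying by (1 + q + q^2 + q^3 + q^4), the product of all factors after the first has coefficients 1,4,8,12,15,15,12,8,4,1,0,0 for degrees 0…11.
[q^11] = 1·0 + 1·0 + 1·1 + 1·4 + 1·8 + 1·12 = 25.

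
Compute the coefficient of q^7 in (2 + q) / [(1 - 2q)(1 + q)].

213

The denominator gives the recurrence a_n = a_(n−1) + 2a_(n−2) for n ≥ 2; the numerator fixes a_0 = 2, a_1 = 3.
Iterating: 2, 3, 7, 13, 27, 53, 107, 213, so a_7 = 213.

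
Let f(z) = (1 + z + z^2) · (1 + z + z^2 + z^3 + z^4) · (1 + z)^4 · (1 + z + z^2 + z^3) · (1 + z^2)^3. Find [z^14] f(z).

(1 + z + z^2) has coefficients 1,1,1 for degrees 0…2.
(1 + z + z^2 + z^3 + z^4) has coefficients 1,1,1,1,1,0,0,0,0,0,0,0,0,0,0 for degrees 0…14.
Multiplying by (1 + z)^4 gives running coefficients 1,5,11,15,16,15,11,5,1,0,0,0,0,0,0 for degrees 0…14.
Multiplying by (1 + z + z^2 + z^3) gives running coefficients 1,6,17,32,47,57,57,47,32,17,6,1,0,0,0 for degrees 0…14.
Finally multiplying by (1 + z^2)^3, the product of all factors after the first has coefficients 1,6,20,50,101,171,250,320,361,361,320,250,171,101,50 for degrees 0…14.
[z^14] = 1·50 + 1·101 + 1·171 = 322.

322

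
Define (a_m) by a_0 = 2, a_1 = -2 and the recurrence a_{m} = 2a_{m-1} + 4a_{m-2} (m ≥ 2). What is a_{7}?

The ordinary generating function has denominator 1 - 2q - 4q^2.
Iterating the recurrence: a_0,…,a_{7} = 2, -2, 4, 0, 16, 32, 128, 384.

384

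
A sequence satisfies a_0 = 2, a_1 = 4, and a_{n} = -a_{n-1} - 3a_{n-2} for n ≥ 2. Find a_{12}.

-2158

The ordinary generating function has denominator 1 + q + 3q^2.
Iterating the recurrence: a_0,…,a_{12} = 2, 4, -10, -2, 32, -26, -70, 148, 62, -506, 320, 1198, -2158.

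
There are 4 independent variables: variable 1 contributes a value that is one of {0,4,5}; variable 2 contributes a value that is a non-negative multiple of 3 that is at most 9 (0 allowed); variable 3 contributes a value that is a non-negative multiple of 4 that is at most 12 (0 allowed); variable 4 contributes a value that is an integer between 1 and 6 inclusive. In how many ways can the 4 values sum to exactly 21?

14

The generating function for the choices is (1 + z^4 + z^5)·(1 + z^3 + z^6 + z^9)·(1 + z^4 + z^8 + z^12)·(z + z^2 + z^3 + z^4 + z^5 + z^6); the count is [z^21].
(1 + z^4 + z^5) has coefficients 1,0,0,0,1,1 for degrees 0…5.
(1 + z^3 + z^6 + z^9) has coefficients 1,0,0,1,0,0,1,0,0,1,0,0,0,0,0,0,0,0,0,0,0,0 for degrees 0…21.
Multiplying by (1 + z^4 + z^8 + z^12) gives running coefficients 1,0,0,1,1,0,1,1,1,1,1,1,1,1,1,1,0,1,1,0,0,1 for degrees 0…21.
Finally multiplying by (z + z^2 + z^3 + z^4 + z^5 + z^6), the product of all factors after the first has coefficients 0,1,1,1,2,3,3,3,4,5,5,5,6,6,6,6,6,5,5,5,4,3 for degrees 0…21.
[z^21] = 1·3 + 1·5 + 1·6 = 14.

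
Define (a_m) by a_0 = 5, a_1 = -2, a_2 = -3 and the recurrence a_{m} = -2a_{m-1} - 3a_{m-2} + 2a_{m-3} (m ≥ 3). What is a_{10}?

The ordinary generating function has denominator 1 + 2z + 3z^2 - 2z^3.
Iterating the recurrence: a_0,…,a_{10} = 5, -2, -3, 22, -39, 6, 149, -394, 353, 774, -3395.

-3395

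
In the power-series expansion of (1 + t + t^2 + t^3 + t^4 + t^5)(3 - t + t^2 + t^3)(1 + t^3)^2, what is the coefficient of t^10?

(1 + t + t^2 + t^3 + t^4 + t^5) has coefficients 1,1,1,1,1,1 for degrees 0…5.
(3 - t + t^2 + t^3) has coefficients 3,-1,1,1,0,0,0,0,0,0,0 for degrees 0…10.
Finally multiplying by (1 + t^3)^2, the product of all factors after the first has coefficients 3,-1,1,7,-2,2,5,-1,1,1,0 for degrees 0…10.
[t^10] = 1·0 + 1·1 + 1·1 + 1·(-1) + 1·5 + 1·2 = 8.

8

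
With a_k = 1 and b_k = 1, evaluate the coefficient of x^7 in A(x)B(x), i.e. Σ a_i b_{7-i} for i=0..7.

8

This is [x^7] in the product of the two ordinary generating functions.
Σ = 1·1 + 1·1 + 1·1 + 1·1 + 1·1 + 1·1 + 1·1 + 1·1 = 8.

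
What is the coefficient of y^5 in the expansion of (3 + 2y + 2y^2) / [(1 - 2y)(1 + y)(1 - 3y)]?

1934

Partial fractions give a closed form: a_n = (-6)·2^n + (1/4)·(-1)^n + (35/4)·3^n.
At n = 5: a_5 = 1934.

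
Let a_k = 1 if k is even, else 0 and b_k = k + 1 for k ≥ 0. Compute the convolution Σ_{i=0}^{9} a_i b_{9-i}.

30

Write out a_i and b_{9-i} for i = 0,…,9 and sum the products.
Σ = 1·10 + 0·9 + 1·8 + 0·7 + 1·6 + 0·5 + 1·4 + 0·3 + 1·2 + 0·1 = 30.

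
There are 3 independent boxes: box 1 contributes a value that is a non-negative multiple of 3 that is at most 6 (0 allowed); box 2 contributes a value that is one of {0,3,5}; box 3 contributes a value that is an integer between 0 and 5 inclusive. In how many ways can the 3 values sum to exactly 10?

5

The generating function for the choices is (1 + t^3 + t^6)·(1 + t^3 + t^5)·(1 + t + t^2 + t^3 + t^4 + t^5); the count is [t^10].
(1 + t^3 + t^6) has coefficients 1,0,0,1,0,0,1 for degrees 0…6.
(1 + t^3 + t^5) has coefficients 1,0,0,1,0,1,0,0,0,0,0 for degrees 0…10.
Finally multiplying by (1 + t + t^2 + t^3 + t^4 + t^5), the product of all factors after the first has coefficients 1,1,1,2,2,3,2,2,2,1,1 for degrees 0…10.
[t^10] = 1·1 + 1·2 + 1·2 = 5.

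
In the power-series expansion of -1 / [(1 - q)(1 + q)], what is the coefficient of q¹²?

Partial fractions give a closed form: a_n = (-1/2)·1^n + (-1/2)·(-1)^n.
At n = 12: a_12 = -1.

-1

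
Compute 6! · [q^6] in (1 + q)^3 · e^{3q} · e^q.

53248

The EGF product rule gives c_6 = Σ_{k_1+k_2+k_3=6} C(6; k_1,k_2,k_3) · ∏ g_i(k_i), where (1+q)^3 gives the falling factorial (3)_k; e^{3q} gives (3)^k; e^q gives (1)^k.
g_1(k) for k = 0…6: 1, 3, 6, 6, 0, 0, 0.
g_2(k) for k = 0…6: 1, 3, 9, 27, 81, 243, 729.
g_3(k) for k = 0…6: 1, 1, 1, 1, 1, 1, 1.
First combine the last two factors: h(k) = Σ_j C(k,j)·g_2(j)·g_3(k−j) for k = 0…6: 1, 4, 16, 64, 256, 1024, 4096.
c_6 = Σ_k C(6,k)·g_1(k)·h(6−k) = 1·1·4096 + 6·3·1024 + 15·6·256 + 20·6·64 = 4096 + 18432 + 23040 + 7680 = 53248.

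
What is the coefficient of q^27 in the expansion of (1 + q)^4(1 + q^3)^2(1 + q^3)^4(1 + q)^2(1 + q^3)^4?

(1 + q)^4 has coefficients 1,4,6,4,1 for degrees 0…4.
(1 + q^3)^2 has coefficients 1,0,0,2,0,0,1,0,0,0,0,0,0,0,0,0,0,0,0,0,0,0,0,0,0,0,0,0 for degrees 0…27.
Multiplying by (1 + q^3)^4 gives running coefficients 1,0,0,6,0,0,15,0,0,20,0,0,15,0,0,6,0,0,1,0,0,0,0,0,0,0,0,0 for degrees 0…27.
Multiplying by (1 + q)^2 gives running coefficients 1,2,1,6,12,6,15,30,15,20,40,20,15,30,15,6,12,6,1,2,1,0,0,0,0,0,0,0 for degrees 0…27.
Finally multiplying by (1 + q^3)^4, the product of all factors after the first has coefficients 1,2,1,10,20,10,45,90,45,120,240,120,210,420,210,252,504,252,210,420,210,120,240,120,45,90,45,10 for degrees 0…27.
[q^27] = 1·10 + 4·45 + 6·90 + 4·45 + 1·120 = 1030.

1030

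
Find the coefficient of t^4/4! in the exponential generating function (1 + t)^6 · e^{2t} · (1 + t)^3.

9088

The EGF product rule gives c_4 = Σ_{k_1+k_2+k_3=4} C(4; k_1,k_2,k_3) · ∏ g_i(k_i), where (1+t)^6 gives the falling factorial (6)_k; e^{2t} gives (2)^k; (1+t)^3 gives the falling factorial (3)_k.
g_1(k) for k = 0…4: 1, 6, 30, 120, 360.
g_2(k) for k = 0…4: 1, 2, 4, 8, 16.
g_3(k) for k = 0…4: 1, 3, 6, 6, 0.
First combine the last two factors: h(k) = Σ_j C(k,j)·g_2(j)·g_3(k−j) for k = 0…4: 1, 5, 22, 86, 304.
c_4 = Σ_k C(4,k)·g_1(k)·h(4−k) = 1·1·304 + 4·6·86 + 6·30·22 + 4·120·5 + 1·360·1 = 304 + 2064 + 3960 + 2400 + 360 = 9088.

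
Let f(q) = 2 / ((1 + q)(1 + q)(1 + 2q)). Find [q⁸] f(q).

2026

The denominator gives the recurrence a_n = −4a_(n−1) − 5a_(n−2) − 2a_(n−3) for n ≥ 3; the numerator fixes a_0 = 2, a_1 = -8, a_2 = 22.
Iterating: 2, -8, 22, -52, 114, -240, 494, -1004, 2026, so a_8 = 2026.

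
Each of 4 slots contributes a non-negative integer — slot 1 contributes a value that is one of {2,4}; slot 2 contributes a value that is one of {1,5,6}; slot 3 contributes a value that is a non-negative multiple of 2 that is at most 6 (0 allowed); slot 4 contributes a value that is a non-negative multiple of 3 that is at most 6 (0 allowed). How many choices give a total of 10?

The generating function for the choices is (z^2 + z^4)·(z + z^5 + z^6)·(1 + z^2 + z^4 + z^6)·(1 + z^3 + z^6); the count is [z^10].
(z^2 + z^4) has coefficients 0,0,1,0,1 for degrees 0…4.
(z + z^5 + z^6) has coefficients 0,1,0,0,0,1,1,0,0,0,0 for degrees 0…10.
Multiplying by (1 + z^2 + z^4 + z^6) gives running coefficients 0,1,0,1,0,2,1,2,1,1,1 for degrees 0…10.
Finally multiplying by (1 + z^3 + z^6), the product of all factors after the first has coefficients 0,1,0,1,1,2,2,3,3,3,3 for degrees 0…10.
[z^10] = 1·3 + 1·2 = 5.

5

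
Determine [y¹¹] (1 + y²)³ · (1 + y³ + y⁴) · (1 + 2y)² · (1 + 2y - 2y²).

(1 + y²)³ has coefficients 1,0,3,0,3,0,1 for degrees 0…6.
(1 + y³ + y⁴) has coefficients 1,0,0,1,1,0,0,0,0,0,0,0 for degrees 0…11.
Multiplying by (1 + 2y)² gives running coefficients 1,4,4,1,5,8,4,0,0,0,0,0 for degrees 0…11.
Finally multiplying by (1 + 2y - 2y²), the product of all factors after the first has coefficients 1,6,10,1,-1,16,10,-8,-8,0,0,0 for degrees 0…11.
[y¹¹] = 1·0 + 3·0 + 3·(-8) + 1·16 = -8.

-8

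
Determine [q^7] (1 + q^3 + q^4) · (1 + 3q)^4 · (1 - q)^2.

-69

(1 + q^3 + q^4) has coefficients 1,0,0,1,1 for degrees 0…4.
(1 + 3q)^4 has coefficients 1,12,54,108,81,0,0,0 for degrees 0…7.
Finally multiplying by (1 - q)^2, the product of all factors after the first has coefficients 1,10,31,12,-81,-54,81,0 for degrees 0…7.
[q^7] = 1·0 + 1·(-81) + 1·12 = -69.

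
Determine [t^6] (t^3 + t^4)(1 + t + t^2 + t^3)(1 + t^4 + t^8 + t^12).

(t^3 + t^4) has coefficients 0,0,0,1,1 for degrees 0…4.
(1 + t + t^2 + t^3) has coefficients 1,1,1,1,0,0,0 for degrees 0…6.
Finally multiplying by (1 + t^4 + t^8 + t^12), the product of all factors after the first has coefficients 1,1,1,1,1,1,1 for degrees 0…6.
[t^6] = 1·1 + 1·1 = 2.

2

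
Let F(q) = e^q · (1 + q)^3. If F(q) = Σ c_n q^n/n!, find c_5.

136

The EGF product rule gives c_5 = Σ_{k_1+k_2=5} C(5; k_1,k_2) · ∏ g_i(k_i), where e^q gives (1)^k; (1+q)^3 gives the falling factorial (3)_k.
g_1(k) for k = 0…5: 1, 1, 1, 1, 1, 1.
g_2(k) for k = 0…5: 1, 3, 6, 6, 0, 0.
c_5 = Σ_k C(5,k)·g_1(k)·g_2(5−k) = 10·1·6 + 10·1·6 + 5·1·3 + 1·1·1 = 60 + 60 + 15 + 1 = 136.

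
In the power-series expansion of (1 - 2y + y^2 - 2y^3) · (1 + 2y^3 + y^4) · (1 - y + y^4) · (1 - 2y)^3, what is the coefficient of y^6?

-24

(1 - 2y + y^2 - 2y^3) has coefficients 1,-2,1,-2 for degrees 0…3.
(1 + 2y^3 + y^4) has coefficients 1,0,0,2,1,0,0 for degrees 0…6.
Multiplying by (1 - y + y^4) gives running coefficients 1,-1,0,2,0,-1,0 for degrees 0…6.
Finally multiplying by (1 - 2y)^3, the product of all factors after the first has coefficients 1,-7,18,-18,-4,23,-10 for degrees 0…6.
[y^6] = 1·(-10) − 2·23 + 1·(-4) − 2·(-18) = -24.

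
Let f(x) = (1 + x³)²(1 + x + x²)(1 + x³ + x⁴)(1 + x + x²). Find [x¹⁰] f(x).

10

(1 + x³)² has coefficients 1,0,0,2,0,0,1 for degrees 0…6.
(1 + x + x²) has coefficients 1,1,1,0,0,0,0,0,0,0,0 for degrees 0…10.
Multiplying by (1 + x³ + x⁴) gives running coefficients 1,1,1,1,2,2,1,0,0,0,0 for degrees 0…10.
Finally multiplying by (1 + x + x²), the product of all factors after the first has coefficients 1,2,3,3,4,5,5,3,1,0,0 for degrees 0…10.
[x¹⁰] = 1·0 + 2·3 + 1·4 = 10.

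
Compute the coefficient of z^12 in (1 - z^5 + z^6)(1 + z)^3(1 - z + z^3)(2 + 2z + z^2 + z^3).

2

(1 - z^5 + z^6) has coefficients 1,0,0,0,0,-1,1 for degrees 0…6.
(1 + z)^3 has coefficients 1,3,3,1,0,0,0,0,0,0,0,0,0 for degrees 0…12.
Multiplying by (1 - z + z^3) gives running coefficients 1,2,0,-1,2,3,1,0,0,0,0,0,0 for degrees 0…12.
Finally multiplying by (2 + 2z + z^2 + z^3), the product of all factors after the first has coefficients 2,6,5,1,4,9,9,7,4,1,0,0,0 for degrees 0…12.
[z^12] = 1·0 − 1·7 + 1·9 = 2.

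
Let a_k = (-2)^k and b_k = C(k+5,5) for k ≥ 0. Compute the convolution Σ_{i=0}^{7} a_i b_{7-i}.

348

This is [x^7] in the product of the two ordinary generating functions.
Σ = 1·792 − 2·462 + 4·252 − 8·126 + 16·56 − 32·21 + 64·6 − 128·1 = 348.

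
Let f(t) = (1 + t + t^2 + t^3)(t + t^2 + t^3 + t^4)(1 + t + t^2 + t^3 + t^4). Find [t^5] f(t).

13

(1 + t + t^2 + t^3) has coefficients 1,1,1,1 for degrees 0…3.
(t + t^2 + t^3 + t^4) has coefficients 0,1,1,1,1,0 for degrees 0…5.
Finally multiplying by (1 + t + t^2 + t^3 + t^4), the product of all factors after the first has coefficients 0,1,2,3,4,4 for degrees 0…5.
[t^5] = 1·4 + 1·4 + 1·3 + 1·2 = 13.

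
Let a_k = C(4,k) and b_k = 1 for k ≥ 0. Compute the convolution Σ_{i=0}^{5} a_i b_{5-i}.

Write out a_i and b_{5-i} for i = 0,…,5 and sum the products.
Σ = 1·1 + 4·1 + 6·1 + 4·1 + 1·1 + 0·1 = 16.

16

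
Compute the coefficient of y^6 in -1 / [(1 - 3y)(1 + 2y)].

The denominator gives the recurrence a_n = a_(n−1) + 6a_(n−2) for n ≥ 2; the numerator fixes a_0 = -1, a_1 = -1.
Iterating: -1, -1, -7, -13, -55, -133, -463, so a_6 = -463.

-463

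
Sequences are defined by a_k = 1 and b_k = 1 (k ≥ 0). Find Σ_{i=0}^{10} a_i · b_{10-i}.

11

This is [x^10] in the product of the two ordinary generating functions.
Σ = 1·1 + 1·1 + 1·1 + 1·1 + 1·1 + 1·1 + 1·1 + 1·1 + 1·1 + 1·1 + 1·1 = 11.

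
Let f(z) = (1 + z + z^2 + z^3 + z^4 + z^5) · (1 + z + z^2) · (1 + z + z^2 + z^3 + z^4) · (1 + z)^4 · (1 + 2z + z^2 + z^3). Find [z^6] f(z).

(1 + z + z^2 + z^3 + z^4 + z^5) has coefficients 1,1,1,1,1,1 for degrees 0…5.
(1 + z + z^2) has coefficients 1,1,1,0,0,0,0 for degrees 0…6.
Multiplying by (1 + z + z^2 + z^3 + z^4) gives running coefficients 1,2,3,3,3,2,1 for degrees 0…6.
Multiplying by (1 + z)^4 gives running coefficients 1,6,17,31,42,46,42 for degrees 0…6.
Finally multiplying by (1 + 2z + z^2 + z^3), the product of all factors after the first has coefficients 1,8,30,72,127,178,207 for degrees 0…6.
[z^6] = 1·207 + 1·178 + 1·127 + 1·72 + 1·30 + 1·8 = 622.

622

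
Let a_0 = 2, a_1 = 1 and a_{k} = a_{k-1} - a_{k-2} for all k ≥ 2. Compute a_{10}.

-1

The ordinary generating function has denominator 1 - y + y^2.
Iterating the recurrence: a_0,…,a_{10} = 2, 1, -1, -2, -1, 1, 2, 1, -1, -2, -1.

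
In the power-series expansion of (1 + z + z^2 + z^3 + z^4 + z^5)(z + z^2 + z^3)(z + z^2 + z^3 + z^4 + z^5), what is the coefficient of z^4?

6

(1 + z + z^2 + z^3 + z^4 + z^5) has coefficients 1,1,1,1,1 for degrees 0…4.
(z + z^2 + z^3) has coefficients 0,1,1,1,0 for degrees 0…4.
Finally multiplying by (z + z^2 + z^3 + z^4 + z^5), the product of all factors after the first has coefficients 0,0,1,2,3 for degrees 0…4.
[z^4] = 1·3 + 1·2 + 1·1 + 1·0 + 1·0 = 6.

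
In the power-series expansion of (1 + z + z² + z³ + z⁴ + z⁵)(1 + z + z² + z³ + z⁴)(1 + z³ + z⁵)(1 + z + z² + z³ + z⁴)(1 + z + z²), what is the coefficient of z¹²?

(1 + z + z² + z³ + z⁴ + z⁵) has coefficients 1,1,1,1,1,1 for degrees 0…5.
(1 + z + z² + z³ + z⁴) has coefficients 1,1,1,1,1,0,0,0,0,0,0,0,0 for degrees 0…12.
Multiplying by (1 + z³ + z⁵) gives running coefficients 1,1,1,2,2,2,2,2,1,1,0,0,0 for degrees 0…12.
Multiplying by (1 + z + z² + z³ + z⁴) gives running coefficients 1,2,3,5,7,8,9,10,9,8,6,4,2 for degrees 0…12.
Finally multiplying by (1 + z + z²), the product of all factors after the first has coefficients 1,3,6,10,15,20,24,27,28,27,23,18,12 for degrees 0…12.
[z¹²] = 1·12 + 1·18 + 1·23 + 1·27 + 1·28 + 1·27 = 135.

135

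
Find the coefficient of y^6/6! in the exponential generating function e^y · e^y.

64

The EGF product rule gives c_6 = Σ_{k_1+k_2=6} C(6; k_1,k_2) · ∏ g_i(k_i), where e^y gives (1)^k; e^y gives (1)^k.
g_1(k) for k = 0…6: 1, 1, 1, 1, 1, 1, 1.
g_2(k) for k = 0…6: 1, 1, 1, 1, 1, 1, 1.
c_6 = Σ_k C(6,k)·g_1(k)·g_2(6−k) = 1·1·1 + 6·1·1 + 15·1·1 + 20·1·1 + 15·1·1 + 6·1·1 + 1·1·1 = 1 + 6 + 15 + 20 + 15 + 6 + 1 = 64.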